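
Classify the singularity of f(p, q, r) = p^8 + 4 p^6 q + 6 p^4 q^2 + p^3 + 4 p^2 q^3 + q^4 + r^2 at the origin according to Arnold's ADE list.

E_{6}

The Hessian of f at 0 has rank 1. Corank 2; j^3 = p^3 is a perfect cube, so E-series; the 4-jet and mu = 6 give E_6.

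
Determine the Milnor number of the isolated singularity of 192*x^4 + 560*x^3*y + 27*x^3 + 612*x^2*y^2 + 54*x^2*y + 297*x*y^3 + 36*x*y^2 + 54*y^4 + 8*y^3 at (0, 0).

The Hessian of f at 0 has rank 0. Corank 2; j^3 = (3*x + 2*y)^3 is a perfect cube, so E-series; the 4-jet and mu = 7 give E_7.

7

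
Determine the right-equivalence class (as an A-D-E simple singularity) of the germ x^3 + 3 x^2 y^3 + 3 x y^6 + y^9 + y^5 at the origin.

E8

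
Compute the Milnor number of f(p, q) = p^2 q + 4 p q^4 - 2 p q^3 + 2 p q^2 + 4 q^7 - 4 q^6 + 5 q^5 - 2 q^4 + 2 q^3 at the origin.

4

The Hessian of f at 0 has rank 0. Corank 2; j^3 = q*(p^2 + 2*p*q + 2*q^2) splits into three distinct lines over C (the quadratic factor has nonzero discriminant), so D_4.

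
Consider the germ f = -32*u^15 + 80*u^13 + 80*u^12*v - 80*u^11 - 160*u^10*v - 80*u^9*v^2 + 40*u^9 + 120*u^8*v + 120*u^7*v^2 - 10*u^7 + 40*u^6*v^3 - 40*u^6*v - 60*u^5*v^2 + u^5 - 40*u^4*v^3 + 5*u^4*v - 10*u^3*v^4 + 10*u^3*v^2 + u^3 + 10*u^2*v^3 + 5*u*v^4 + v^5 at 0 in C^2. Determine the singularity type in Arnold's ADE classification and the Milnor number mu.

The Hessian of f at 0 is [[0, 0], [0, 0]] with rank 0, so corank 2. A Groebner basis of the Jacobian ideal J(f) in C{u,v} is {v^5, u*v^3 + v^4/4, u^2}; counting standard monomials gives mu = 8. Corank 2; j^3 = u^3 is a perfect cube, so E-series; the 5-jet and mu = 8 give E_8.

Type E_8, Milnor number mu = 8.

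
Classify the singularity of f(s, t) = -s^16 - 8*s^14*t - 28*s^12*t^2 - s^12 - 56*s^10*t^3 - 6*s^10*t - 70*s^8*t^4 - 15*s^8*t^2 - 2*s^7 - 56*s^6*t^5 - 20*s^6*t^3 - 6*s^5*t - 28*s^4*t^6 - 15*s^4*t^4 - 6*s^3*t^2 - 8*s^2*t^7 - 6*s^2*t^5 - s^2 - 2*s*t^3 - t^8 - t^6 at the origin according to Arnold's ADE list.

A_{7}

The Hessian of f at 0 is [[-2, 0], [0, 0]] with rank 1, so corank 1. A Groebner basis of the Jacobian ideal J(f) in C{s,t} is {s^3, s^2*t, s + t^3}; counting standard monomials gives mu = 7. Corank 1: A-series; mu = 7 gives A_7.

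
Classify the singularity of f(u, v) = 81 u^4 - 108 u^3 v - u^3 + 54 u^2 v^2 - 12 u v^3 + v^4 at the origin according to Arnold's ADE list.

E_6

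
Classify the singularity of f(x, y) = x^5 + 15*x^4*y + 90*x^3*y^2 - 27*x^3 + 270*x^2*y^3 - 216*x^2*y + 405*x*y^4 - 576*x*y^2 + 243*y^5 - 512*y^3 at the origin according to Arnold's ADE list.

The Hessian of f at 0 has rank 0. Corank 2; j^3 = -(3*x + 8*y)^3 is a perfect cube, so E-series; the 5-jet and mu = 8 give E_8.

E_{8}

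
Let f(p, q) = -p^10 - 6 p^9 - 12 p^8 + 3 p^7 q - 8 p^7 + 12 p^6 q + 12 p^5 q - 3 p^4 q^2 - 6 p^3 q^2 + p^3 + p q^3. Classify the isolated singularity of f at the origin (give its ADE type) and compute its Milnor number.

Type E_{7}, Milnor number mu = 7.

The Hessian of f at 0 has rank 0. Corank 2; j^3 = p^3 is a perfect cube, so E-series; the 4-jet and mu = 7 give E_7.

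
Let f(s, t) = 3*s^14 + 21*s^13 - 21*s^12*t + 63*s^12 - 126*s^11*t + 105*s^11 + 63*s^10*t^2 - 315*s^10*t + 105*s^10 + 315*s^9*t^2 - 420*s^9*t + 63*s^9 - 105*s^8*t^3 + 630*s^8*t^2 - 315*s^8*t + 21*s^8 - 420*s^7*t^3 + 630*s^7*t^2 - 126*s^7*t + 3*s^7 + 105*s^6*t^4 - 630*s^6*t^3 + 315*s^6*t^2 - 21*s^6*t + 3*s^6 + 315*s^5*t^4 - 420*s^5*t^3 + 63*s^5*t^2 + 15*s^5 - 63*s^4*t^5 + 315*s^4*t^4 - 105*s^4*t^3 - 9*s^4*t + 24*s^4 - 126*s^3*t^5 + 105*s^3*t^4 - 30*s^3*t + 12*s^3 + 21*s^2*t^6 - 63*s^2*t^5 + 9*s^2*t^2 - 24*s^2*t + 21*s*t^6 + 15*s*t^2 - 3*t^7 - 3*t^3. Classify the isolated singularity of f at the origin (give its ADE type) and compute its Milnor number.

Type D_{8}, Milnor number mu = 8.

The Hessian of f at 0 is [[0, 0], [0, 0]] with rank 0, so corank 2. A Groebner basis of the Jacobian ideal J(f) in C{s,t} is {864*s^2/29 + s*t^3 + 24*s*t^2/29 - 1264*s*t/29 - 62*t^3/29 + 416*t^2/29, 3392*s^2/29 - 112*s*t^2/29 - 4928*s*t/29 + t^4 - 136*t^3/29 + 1616*t^2/29, s^3 + 170*s^2/29 - 42*s*t^2/29 - 253*s*t/29 + 7*t^3/29 + 84*t^2/29, s^2*t + 112*s^2/29 - 42*s*t^2/29 - 166*s*t/29 + 7*t^3/29 + 55*t^2/29}; counting standard monomials gives mu = 8. Corank 2; j^3 = 3*(s - t)*(2*s - t)^2 has shape L^2 M (L != M), so D-series; mu = 8 gives D_8.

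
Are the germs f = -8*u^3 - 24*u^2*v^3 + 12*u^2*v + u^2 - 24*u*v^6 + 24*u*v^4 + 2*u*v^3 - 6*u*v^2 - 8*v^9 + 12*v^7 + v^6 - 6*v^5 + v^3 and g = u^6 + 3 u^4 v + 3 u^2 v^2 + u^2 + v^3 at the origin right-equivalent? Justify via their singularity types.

The Hessian of f at 0 is [[2, 0], [0, 0]] with rank 1, so corank 1. A Groebner basis of the Jacobian ideal J(f) in C{u,v} is {v^2, u}; counting standard monomials gives mu = 2. Corank 1: A-series; mu = 2 gives A_2. The Hessian of g at 0 is [[2, 0], [0, 0]] with rank 1, so corank 1. A Groebner basis of the Jacobian ideal J(g) in C{u,v} is {v^2, u}; counting standard monomials gives mu = 2. Corank 1: A-series; mu = 2 gives A_2. Both have type A_2, hence right-equivalent.

Yes.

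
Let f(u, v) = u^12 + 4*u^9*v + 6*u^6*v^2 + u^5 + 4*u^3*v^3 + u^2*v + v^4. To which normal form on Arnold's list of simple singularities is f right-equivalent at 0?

D_{5}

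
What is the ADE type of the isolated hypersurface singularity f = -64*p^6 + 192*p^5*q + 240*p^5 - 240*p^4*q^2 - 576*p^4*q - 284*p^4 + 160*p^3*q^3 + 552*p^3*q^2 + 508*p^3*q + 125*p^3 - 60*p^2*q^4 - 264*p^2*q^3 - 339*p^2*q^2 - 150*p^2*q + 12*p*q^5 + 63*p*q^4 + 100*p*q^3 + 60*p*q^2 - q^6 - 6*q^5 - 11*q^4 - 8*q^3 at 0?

E_{6}

The Hessian of f at 0 is [[0, 0], [0, 0]] with rank 0, so corank 2. A Groebner basis of the Jacobian ideal J(f) in C{p,q} is {p^3 - 150*p^2 + 120*p*q - 24*q^2, p^2*q - 350*p^2 + 280*p*q - 56*q^2, -1625*p^2/2 + p*q^2 + 650*p*q - 130*q^2, -1875*p^2 + 1500*p*q + q^3 - 300*q^2}; counting standard monomials gives mu = 6. Corank 2; j^3 = (5*p - 2*q)^3 is a perfect cube, so E-series; the 4-jet and mu = 6 give E_6.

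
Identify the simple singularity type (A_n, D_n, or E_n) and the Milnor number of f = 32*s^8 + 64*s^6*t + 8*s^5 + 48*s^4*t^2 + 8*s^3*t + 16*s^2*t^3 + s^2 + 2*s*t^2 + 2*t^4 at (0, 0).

The Hessian of f at 0 is [[2, 0], [0, 0]] with rank 1, so corank 1. A Groebner basis of the Jacobian ideal J(f) in C{s,t} is {s^2, s*t, s + t^2}; counting standard monomials gives mu = 3. Corank 1: A-series; mu = 3 gives A_3.

Type A_3, Milnor number mu = 3.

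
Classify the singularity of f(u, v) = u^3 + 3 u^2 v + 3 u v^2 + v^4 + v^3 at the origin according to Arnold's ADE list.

E_{6}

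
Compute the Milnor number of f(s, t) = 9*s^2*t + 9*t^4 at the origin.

5

The Hessian of f at 0 has rank 0. Corank 2; j^3 = 9*s^2*t has shape L^2 M (L != M), so D-series; mu = 5 gives D_5.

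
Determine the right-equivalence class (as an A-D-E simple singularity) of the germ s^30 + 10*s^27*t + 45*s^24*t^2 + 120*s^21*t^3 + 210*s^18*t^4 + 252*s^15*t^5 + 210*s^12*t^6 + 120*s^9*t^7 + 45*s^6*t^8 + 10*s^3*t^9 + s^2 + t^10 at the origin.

A_{9}

The Hessian of f at 0 is [[2, 0], [0, 0]] with rank 1, so corank 1. A Groebner basis of the Jacobian ideal J(f) in C{s,t} is {t^9, s}; counting standard monomials gives mu = 9. Corank 1: A-series; mu = 9 gives A_9.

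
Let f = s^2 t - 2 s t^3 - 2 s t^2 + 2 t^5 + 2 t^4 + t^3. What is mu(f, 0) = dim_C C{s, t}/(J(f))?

6

The Hessian of f at 0 is [[0, 0], [0, 0]] with rank 0, so corank 2. A Groebner basis of the Jacobian ideal J(f) in C{s,t} is {s^3 + 3*s^2/4 - 5*s*t/2 + 7*t^2/4, s^2*t + s^2/2 - 2*s*t + 3*t^2/2, s^2/4 + s*t^2 - 3*s*t/2 + 5*t^2/4, -s*t + t^3 + t^2}; counting standard monomials gives mu = 6. Corank 2; j^3 = t*(s - t)^2 has shape L^2 M (L != M), so D-series; mu = 6 gives D_6.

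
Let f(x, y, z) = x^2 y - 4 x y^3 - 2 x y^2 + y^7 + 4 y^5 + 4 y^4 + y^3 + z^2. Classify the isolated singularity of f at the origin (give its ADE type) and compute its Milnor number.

Type D8, Milnor number mu = 8.

The Hessian of f at 0 is [[0, 0, 0], [0, 0, 0], [0, 0, 2]] with rank 1, so corank 2. A Groebner basis of the Jacobian ideal J(f) in C{x,y,z} is {x^2*y^2 - x^2*y + 4*x^2/7 + 5*x*y^2/14 - 23*x*y/28 + y^2/4, x^3 - 3*x^2*y + 8*x^2/7 + 5*x*y^2/7 - 23*x*y/14 + y^2/2, -x*y/2 + y^3 + y^2/2, z}; counting standard monomials gives mu = 8. Corank 2; j^3 = y*(x - y)^2 has shape L^2 M (L != M), so D-series; mu = 8 gives D_8.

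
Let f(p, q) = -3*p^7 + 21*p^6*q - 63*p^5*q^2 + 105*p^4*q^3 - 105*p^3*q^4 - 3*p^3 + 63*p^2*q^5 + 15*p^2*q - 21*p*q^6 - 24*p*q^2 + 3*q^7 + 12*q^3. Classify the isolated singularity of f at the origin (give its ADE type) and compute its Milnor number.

The Hessian of f at 0 has rank 0. Corank 2; j^3 = -3*(p - 2*q)^2*(p - q) has shape L^2 M (L != M), so D-series; mu = 8 gives D_8.

Type D_8, Milnor number mu = 8.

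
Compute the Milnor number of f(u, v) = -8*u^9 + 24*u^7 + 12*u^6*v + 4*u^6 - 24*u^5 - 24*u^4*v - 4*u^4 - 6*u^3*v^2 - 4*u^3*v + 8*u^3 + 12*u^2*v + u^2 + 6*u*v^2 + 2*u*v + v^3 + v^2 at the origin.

The Hessian of f at 0 has rank 1. Corank 1: A-series; mu = 2 gives A_2.

2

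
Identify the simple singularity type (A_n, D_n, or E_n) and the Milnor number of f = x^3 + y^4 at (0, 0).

Type E6, Milnor number mu = 6.

The Hessian of f at 0 has rank 0. Corank 2; j^3 = x^3 is a perfect cube, so E-series; the 4-jet and mu = 6 give E_6.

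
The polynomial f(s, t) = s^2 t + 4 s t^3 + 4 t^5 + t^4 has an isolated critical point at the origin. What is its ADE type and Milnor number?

The Hessian of f at 0 has rank 0. Corank 2; j^3 = s^2*t has shape L^2 M (L != M), so D-series; mu = 5 gives D_5.

Type D_5, Milnor number mu = 5.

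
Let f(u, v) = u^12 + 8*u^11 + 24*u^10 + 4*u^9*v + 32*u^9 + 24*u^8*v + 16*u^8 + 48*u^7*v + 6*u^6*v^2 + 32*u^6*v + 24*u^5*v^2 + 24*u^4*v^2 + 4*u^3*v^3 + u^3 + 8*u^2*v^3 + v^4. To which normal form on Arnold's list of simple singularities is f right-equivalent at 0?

The Hessian of f at 0 has rank 0. Corank 2; j^3 = u^3 is a perfect cube, so E-series; the 4-jet and mu = 6 give E_6.

E6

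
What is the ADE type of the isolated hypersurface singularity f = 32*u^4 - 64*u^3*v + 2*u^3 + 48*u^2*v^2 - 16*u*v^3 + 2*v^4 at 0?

The Hessian of f at 0 has rank 0. Corank 2; j^3 = 2*u^3 is a perfect cube, so E-series; the 4-jet and mu = 6 give E_6.

E_6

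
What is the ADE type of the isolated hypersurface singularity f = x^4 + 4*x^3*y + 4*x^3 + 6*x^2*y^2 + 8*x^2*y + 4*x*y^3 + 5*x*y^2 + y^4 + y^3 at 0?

D5

The Hessian of f at 0 has rank 0. Corank 2; j^3 = (x + y)*(2*x + y)^2 has shape L^2 M (L != M), so D-series; mu = 5 gives D_5.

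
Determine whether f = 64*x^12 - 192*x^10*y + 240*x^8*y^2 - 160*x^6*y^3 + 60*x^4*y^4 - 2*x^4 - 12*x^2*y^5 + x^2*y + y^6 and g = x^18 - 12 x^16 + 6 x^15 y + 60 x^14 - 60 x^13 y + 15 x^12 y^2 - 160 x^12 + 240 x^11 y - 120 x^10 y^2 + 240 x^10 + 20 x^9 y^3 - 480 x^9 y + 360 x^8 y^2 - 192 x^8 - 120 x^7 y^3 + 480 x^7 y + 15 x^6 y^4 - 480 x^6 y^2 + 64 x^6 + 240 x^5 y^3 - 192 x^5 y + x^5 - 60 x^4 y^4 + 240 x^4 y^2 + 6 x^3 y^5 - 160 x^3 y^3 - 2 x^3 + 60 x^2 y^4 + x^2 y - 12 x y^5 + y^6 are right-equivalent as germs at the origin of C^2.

The Hessian of f at 0 has rank 0. Corank 2; j^3 = x^2*y has shape L^2 M (L != M), so D-series; mu = 7 gives D_7. The Hessian of g at 0 has rank 0. Corank 2; j^3 = -x^2*(2*x - y) has shape L^2 M (L != M), so D-series; mu = 7 gives D_7. Both have type D_7, hence right-equivalent.

Yes.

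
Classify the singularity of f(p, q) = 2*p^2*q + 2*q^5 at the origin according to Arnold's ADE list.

D_6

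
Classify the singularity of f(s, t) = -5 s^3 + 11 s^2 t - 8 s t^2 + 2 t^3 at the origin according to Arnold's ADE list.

D_{4}

The Hessian of f at 0 has rank 0. Corank 2; j^3 = -(s - t)*(5*s^2 - 6*s*t + 2*t^2) splits into three distinct lines over C (the quadratic factor has nonzero discriminant), so D_4.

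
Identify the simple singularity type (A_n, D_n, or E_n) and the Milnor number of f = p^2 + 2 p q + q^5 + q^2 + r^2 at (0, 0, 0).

Type A_{4}, Milnor number mu = 4.

The Hessian of f at 0 has rank 2. Corank 1: A-series; mu = 4 gives A_4.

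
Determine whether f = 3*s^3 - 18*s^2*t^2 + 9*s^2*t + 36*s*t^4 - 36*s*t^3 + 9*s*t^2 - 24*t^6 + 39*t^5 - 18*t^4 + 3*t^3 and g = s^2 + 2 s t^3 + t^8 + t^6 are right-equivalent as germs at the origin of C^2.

The Hessian of f at 0 has rank 0. Corank 2; j^3 = 3*(s + t)^3 is a perfect cube, so E-series; the 5-jet and mu = 8 give E_8. The Hessian of g at 0 has rank 1. Corank 1: A-series; mu = 7 gives A_7. f is E_8 but g is A_7, hence not right-equivalent.

No.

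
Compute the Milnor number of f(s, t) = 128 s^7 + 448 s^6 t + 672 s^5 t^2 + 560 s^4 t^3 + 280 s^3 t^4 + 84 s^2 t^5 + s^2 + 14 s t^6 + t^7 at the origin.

6

The Hessian of f at 0 is [[2, 0], [0, 0]] with rank 1, so corank 1. A Groebner basis of the Jacobian ideal J(f) in C{s,t} is {t^6, s}; counting standard monomials gives mu = 6. Corank 1: A-series; mu = 6 gives A_6.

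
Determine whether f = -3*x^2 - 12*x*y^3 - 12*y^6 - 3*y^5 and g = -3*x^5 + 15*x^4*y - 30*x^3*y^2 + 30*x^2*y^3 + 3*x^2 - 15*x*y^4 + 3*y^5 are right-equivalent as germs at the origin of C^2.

The Hessian of f at 0 has rank 1. Corank 1: A-series; mu = 4 gives A_4. The Hessian of g at 0 has rank 1. Corank 1: A-series; mu = 4 gives A_4. Both have type A_4, hence right-equivalent.

Yes.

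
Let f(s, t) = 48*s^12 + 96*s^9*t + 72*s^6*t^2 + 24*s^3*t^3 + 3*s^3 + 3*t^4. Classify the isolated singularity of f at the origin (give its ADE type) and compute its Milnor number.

Type E_{6}, Milnor number mu = 6.

The Hessian of f at 0 has rank 0. Corank 2; j^3 = 3*s^3 is a perfect cube, so E-series; the 4-jet and mu = 6 give E_6.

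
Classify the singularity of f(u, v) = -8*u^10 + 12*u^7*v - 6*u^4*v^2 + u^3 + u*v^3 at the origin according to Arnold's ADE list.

E_7

The Hessian of f at 0 has rank 0. Corank 2; j^3 = u^3 is a perfect cube, so E-series; the 4-jet and mu = 7 give E_7.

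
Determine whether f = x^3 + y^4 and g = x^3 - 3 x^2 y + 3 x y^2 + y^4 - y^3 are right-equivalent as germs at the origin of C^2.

The Hessian of f at 0 has rank 0. Corank 2; j^3 = x^3 is a perfect cube, so E-series; the 4-jet and mu = 6 give E_6. The Hessian of g at 0 has rank 0. Corank 2; j^3 = (x - y)^3 is a perfect cube, so E-series; the 4-jet and mu = 6 give E_6. Both have type E_6, hence right-equivalent.

Yes.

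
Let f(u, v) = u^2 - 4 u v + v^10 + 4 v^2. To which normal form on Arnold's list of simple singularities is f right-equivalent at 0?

The Hessian of f at 0 is [[2, -4], [-4, 8]] with rank 1, so corank 1. A Groebner basis of the Jacobian ideal J(f) in C{u,v} is {v^9, u - 2*v}; counting standard monomials gives mu = 9. Corank 1: A-series; mu = 9 gives A_9.

A_{9}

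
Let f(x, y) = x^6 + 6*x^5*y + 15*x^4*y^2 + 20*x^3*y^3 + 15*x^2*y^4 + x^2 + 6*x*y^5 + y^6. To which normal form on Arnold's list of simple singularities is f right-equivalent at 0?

A_5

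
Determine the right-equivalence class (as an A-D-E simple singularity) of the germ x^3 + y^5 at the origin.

E8

The Hessian of f at 0 has rank 0. Corank 2; j^3 = x^3 is a perfect cube, so E-series; the 5-jet and mu = 8 give E_8.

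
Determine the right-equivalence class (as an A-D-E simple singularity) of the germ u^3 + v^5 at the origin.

E_8

The Hessian of f at 0 is [[0, 0], [0, 0]] with rank 0, so corank 2. A Groebner basis of the Jacobian ideal J(f) in C{u,v} is {v^4, u^2}; counting standard monomials gives mu = 8. Corank 2; j^3 = u^3 is a perfect cube, so E-series; the 5-jet and mu = 8 give E_8.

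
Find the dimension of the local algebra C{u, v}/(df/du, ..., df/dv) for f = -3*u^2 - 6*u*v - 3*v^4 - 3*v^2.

3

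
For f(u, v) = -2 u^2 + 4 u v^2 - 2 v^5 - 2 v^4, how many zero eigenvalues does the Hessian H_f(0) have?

1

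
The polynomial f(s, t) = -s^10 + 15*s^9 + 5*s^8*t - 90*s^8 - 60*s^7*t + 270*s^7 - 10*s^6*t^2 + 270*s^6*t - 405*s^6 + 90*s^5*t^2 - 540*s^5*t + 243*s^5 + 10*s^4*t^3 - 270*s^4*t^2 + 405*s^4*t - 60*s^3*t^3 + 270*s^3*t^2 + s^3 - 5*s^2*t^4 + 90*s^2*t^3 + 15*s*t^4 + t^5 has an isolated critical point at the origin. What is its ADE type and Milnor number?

Type E_8, Milnor number mu = 8.

The Hessian of f at 0 is [[0, 0], [0, 0]] with rank 0, so corank 2. A Groebner basis of the Jacobian ideal J(f) in C{s,t} is {t^5, s*t^3 + t^4/12, s^2}; counting standard monomials gives mu = 8. Corank 2; j^3 = s^3 is a perfect cube, so E-series; the 5-jet and mu = 8 give E_8.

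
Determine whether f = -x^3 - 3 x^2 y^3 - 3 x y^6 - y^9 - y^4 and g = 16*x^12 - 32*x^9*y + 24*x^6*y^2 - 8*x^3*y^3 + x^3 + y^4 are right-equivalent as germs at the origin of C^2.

Yes.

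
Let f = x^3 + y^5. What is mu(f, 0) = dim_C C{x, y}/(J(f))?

8

The Hessian of f at 0 is [[0, 0], [0, 0]] with rank 0, so corank 2. A Groebner basis of the Jacobian ideal J(f) in C{x,y} is {y^4, x^2}; counting standard monomials gives mu = 8. Corank 2; j^3 = x^3 is a perfect cube, so E-series; the 5-jet and mu = 8 give E_8.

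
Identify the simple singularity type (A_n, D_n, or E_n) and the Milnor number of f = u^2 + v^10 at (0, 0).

Type A9, Milnor number mu = 9.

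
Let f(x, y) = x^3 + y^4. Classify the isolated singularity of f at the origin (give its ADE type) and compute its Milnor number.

The Hessian of f at 0 has rank 0. Corank 2; j^3 = x^3 is a perfect cube, so E-series; the 4-jet and mu = 6 give E_6.

Type E6, Milnor number mu = 6.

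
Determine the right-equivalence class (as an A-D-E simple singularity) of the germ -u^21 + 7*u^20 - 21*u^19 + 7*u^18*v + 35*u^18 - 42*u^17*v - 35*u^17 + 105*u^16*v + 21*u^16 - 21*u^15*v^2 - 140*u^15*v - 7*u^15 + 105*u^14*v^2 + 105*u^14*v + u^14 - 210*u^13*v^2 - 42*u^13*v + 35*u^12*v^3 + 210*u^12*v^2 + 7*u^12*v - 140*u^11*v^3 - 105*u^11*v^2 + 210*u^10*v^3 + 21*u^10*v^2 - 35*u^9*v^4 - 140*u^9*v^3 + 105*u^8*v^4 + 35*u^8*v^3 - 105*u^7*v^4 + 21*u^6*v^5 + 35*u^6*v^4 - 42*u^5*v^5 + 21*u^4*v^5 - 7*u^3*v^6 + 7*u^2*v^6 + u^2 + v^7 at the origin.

The Hessian of f at 0 has rank 1. Corank 1: A-series; mu = 6 gives A_6.

A6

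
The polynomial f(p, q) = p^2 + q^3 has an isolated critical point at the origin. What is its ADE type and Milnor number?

The Hessian of f at 0 is [[2, 0], [0, 0]] with rank 1, so corank 1. A Groebner basis of the Jacobian ideal J(f) in C{p,q} is {q^2, p}; counting standard monomials gives mu = 2. Corank 1: A-series; mu = 2 gives A_2.

Type A2, Milnor number mu = 2.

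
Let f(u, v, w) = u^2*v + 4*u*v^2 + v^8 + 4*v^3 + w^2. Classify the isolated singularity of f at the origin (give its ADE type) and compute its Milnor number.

Type D9, Milnor number mu = 9.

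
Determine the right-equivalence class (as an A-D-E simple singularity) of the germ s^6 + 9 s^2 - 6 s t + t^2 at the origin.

The Hessian of f at 0 has rank 1. Corank 1: A-series; mu = 5 gives A_5.

A5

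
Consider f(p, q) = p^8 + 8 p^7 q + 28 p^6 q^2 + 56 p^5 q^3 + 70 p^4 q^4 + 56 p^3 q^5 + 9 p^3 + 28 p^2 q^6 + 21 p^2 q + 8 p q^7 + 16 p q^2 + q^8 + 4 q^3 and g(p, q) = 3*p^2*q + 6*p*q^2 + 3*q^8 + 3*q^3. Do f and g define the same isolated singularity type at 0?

Yes.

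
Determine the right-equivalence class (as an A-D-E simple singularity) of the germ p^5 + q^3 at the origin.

E_{8}

The Hessian of f at 0 is [[0, 0], [0, 0]] with rank 0, so corank 2. A Groebner basis of the Jacobian ideal J(f) in C{p,q} is {p^4, q^2}; counting standard monomials gives mu = 8. Corank 2; j^3 = q^3 is a perfect cube, so E-series; the 5-jet and mu = 8 give E_8.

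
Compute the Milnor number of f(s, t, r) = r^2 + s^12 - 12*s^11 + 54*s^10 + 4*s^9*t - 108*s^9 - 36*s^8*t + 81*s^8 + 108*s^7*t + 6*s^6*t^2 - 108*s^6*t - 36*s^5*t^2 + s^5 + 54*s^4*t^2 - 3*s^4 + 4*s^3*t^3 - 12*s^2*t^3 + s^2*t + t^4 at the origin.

The Hessian of f at 0 has rank 1. Corank 2; j^3 = s^2*t has shape L^2 M (L != M), so D-series; mu = 5 gives D_5.

5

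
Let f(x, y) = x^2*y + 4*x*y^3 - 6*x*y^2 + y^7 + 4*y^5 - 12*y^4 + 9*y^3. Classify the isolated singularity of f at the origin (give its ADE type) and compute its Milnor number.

Type D8, Milnor number mu = 8.

The Hessian of f at 0 has rank 0. Corank 2; j^3 = y*(x - 3*y)^2 has shape L^2 M (L != M), so D-series; mu = 8 gives D_8.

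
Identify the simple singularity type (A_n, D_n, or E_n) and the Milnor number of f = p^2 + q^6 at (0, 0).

The Hessian of f at 0 has rank 1. Corank 1: A-series; mu = 5 gives A_5.

Type A_{5}, Milnor number mu = 5.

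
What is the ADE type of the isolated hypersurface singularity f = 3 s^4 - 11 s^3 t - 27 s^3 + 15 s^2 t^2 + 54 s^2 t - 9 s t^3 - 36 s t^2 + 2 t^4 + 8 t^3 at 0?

The Hessian of f at 0 has rank 0. Corank 2; j^3 = -(3*s - 2*t)^3 is a perfect cube, so E-series; the 4-jet and mu = 7 give E_7.

E7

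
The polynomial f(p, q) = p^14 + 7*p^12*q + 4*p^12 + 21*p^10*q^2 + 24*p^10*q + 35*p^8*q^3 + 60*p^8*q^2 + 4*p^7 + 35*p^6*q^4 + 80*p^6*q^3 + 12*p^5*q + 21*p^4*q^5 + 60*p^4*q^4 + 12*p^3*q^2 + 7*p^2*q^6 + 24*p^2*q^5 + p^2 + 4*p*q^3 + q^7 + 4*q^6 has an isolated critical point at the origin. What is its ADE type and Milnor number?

Type A_6, Milnor number mu = 6.

The Hessian of f at 0 is [[2, 0], [0, 0]] with rank 1, so corank 1. A Groebner basis of the Jacobian ideal J(f) in C{p,q} is {p/2 + q^3, p^2}; counting standard monomials gives mu = 6. Corank 1: A-series; mu = 6 gives A_6.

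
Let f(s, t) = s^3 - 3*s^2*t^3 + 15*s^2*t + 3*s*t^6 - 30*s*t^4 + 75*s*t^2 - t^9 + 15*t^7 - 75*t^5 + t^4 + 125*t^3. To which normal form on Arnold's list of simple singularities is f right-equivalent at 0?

E_6

The Hessian of f at 0 has rank 0. Corank 2; j^3 = (s + 5*t)^3 is a perfect cube, so E-series; the 4-jet and mu = 6 give E_6.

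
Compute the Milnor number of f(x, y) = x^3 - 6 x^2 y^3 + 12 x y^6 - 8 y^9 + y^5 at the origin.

The Hessian of f at 0 is [[0, 0], [0, 0]] with rank 0, so corank 2. A Groebner basis of the Jacobian ideal J(f) in C{x,y} is {-x^2/4 + x*y^3, y^4, x^3, x^2*y}; counting standard monomials gives mu = 8. Corank 2; j^3 = x^3 is a perfect cube, so E-series; the 5-jet and mu = 8 give E_8.

8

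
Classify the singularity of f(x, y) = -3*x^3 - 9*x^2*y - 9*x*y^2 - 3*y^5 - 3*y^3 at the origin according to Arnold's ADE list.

The Hessian of f at 0 is [[0, 0], [0, 0]] with rank 0, so corank 2. A Groebner basis of the Jacobian ideal J(f) in C{x,y} is {y^4, x^2 + 2*x*y + y^2}; counting standard monomials gives mu = 8. Corank 2; j^3 = -3*(x + y)^3 is a perfect cube, so E-series; the 5-jet and mu = 8 give E_8.

E_{8}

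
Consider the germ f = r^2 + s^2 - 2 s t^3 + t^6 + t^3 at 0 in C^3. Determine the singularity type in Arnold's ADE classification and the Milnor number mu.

Type A_2, Milnor number mu = 2.

The Hessian of f at 0 is [[2, 0, 0], [0, 0, 0], [0, 0, 2]] with rank 2, so corank 1. A Groebner basis of the Jacobian ideal J(f) in C{s,t,r} is {t^2, s, r}; counting standard monomials gives mu = 2. Corank 1: A-series; mu = 2 gives A_2.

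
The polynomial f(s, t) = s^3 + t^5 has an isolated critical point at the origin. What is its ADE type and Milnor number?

The Hessian of f at 0 has rank 0. Corank 2; j^3 = s^3 is a perfect cube, so E-series; the 5-jet and mu = 8 give E_8.

Type E8, Milnor number mu = 8.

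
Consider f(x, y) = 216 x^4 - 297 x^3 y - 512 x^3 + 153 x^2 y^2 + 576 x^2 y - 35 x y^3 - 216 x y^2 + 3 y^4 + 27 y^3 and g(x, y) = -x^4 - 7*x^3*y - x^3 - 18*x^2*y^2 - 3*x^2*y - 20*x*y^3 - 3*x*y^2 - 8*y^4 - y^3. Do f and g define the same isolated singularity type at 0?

The Hessian of f at 0 has rank 0. Corank 2; j^3 = -(8*x - 3*y)^3 is a perfect cube, so E-series; the 4-jet and mu = 7 give E_7. The Hessian of g at 0 has rank 0. Corank 2; j^3 = -(x + y)^3 is a perfect cube, so E-series; the 4-jet and mu = 7 give E_7. Both have type E_7, hence right-equivalent.

Yes.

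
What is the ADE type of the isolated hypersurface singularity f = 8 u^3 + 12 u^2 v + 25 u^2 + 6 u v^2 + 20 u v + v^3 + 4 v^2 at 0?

The Hessian of f at 0 is [[50, 20], [20, 8]] with rank 1, so corank 1. A Groebner basis of the Jacobian ideal J(f) in C{u,v} is {v^2, u + 2*v/5}; counting standard monomials gives mu = 2. Corank 1: A-series; mu = 2 gives A_2.

A_{2}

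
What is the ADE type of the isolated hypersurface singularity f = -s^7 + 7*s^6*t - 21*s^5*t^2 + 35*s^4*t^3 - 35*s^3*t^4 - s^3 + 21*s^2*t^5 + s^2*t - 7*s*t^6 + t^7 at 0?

D8

The Hessian of f at 0 has rank 0. Corank 2; j^3 = -s^2*(s - t) has shape L^2 M (L != M), so D-series; mu = 8 gives D_8.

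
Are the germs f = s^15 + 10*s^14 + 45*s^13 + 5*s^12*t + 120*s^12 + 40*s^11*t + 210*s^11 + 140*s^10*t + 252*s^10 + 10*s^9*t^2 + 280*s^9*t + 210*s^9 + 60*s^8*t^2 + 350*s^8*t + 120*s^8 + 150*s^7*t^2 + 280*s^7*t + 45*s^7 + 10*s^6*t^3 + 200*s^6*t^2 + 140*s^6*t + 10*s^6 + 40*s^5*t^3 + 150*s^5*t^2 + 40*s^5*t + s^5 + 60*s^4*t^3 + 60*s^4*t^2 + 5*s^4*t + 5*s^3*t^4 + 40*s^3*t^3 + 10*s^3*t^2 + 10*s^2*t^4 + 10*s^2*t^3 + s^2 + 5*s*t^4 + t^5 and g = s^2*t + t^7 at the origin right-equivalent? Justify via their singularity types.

The Hessian of f at 0 has rank 1. Corank 1: A-series; mu = 4 gives A_4. The Hessian of g at 0 has rank 0. Corank 2; j^3 = s^2*t has shape L^2 M (L != M), so D-series; mu = 8 gives D_8. f is A_4 but g is D_8, hence not right-equivalent.

No.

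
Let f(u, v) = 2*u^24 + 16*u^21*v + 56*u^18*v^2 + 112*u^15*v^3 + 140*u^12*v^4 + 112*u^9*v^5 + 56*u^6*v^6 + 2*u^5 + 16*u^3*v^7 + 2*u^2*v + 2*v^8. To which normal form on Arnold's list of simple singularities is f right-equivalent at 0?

D9

The Hessian of f at 0 has rank 0. Corank 2; j^3 = 2*u^2*v has shape L^2 M (L != M), so D-series; mu = 9 gives D_9.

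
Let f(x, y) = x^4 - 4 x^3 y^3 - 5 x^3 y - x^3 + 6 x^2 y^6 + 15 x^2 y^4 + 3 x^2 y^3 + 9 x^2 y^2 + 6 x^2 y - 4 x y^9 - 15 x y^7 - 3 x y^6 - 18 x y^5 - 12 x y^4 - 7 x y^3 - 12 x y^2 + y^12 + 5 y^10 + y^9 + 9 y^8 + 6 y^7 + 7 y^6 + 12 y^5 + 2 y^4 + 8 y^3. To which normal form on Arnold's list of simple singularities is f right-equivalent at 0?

E_7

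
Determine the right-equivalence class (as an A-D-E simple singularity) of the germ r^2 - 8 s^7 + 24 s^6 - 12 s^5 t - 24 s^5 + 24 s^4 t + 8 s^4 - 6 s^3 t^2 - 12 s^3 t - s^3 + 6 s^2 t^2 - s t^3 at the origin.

The Hessian of f at 0 has rank 1. Corank 2; j^3 = -s^3 is a perfect cube, so E-series; the 4-jet and mu = 7 give E_7.

E_{7}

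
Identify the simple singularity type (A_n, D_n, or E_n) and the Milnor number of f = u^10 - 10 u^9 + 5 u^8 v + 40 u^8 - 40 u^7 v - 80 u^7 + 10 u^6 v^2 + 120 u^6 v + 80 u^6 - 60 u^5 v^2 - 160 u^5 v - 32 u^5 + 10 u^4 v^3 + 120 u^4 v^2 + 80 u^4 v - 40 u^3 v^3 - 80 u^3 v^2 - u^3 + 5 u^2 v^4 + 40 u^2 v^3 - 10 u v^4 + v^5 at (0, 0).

Type E_{8}, Milnor number mu = 8.

The Hessian of f at 0 is [[0, 0], [0, 0]] with rank 0, so corank 2. A Groebner basis of the Jacobian ideal J(f) in C{u,v} is {v^5, u*v^3 - v^4/8, u^2}; counting standard monomials gives mu = 8. Corank 2; j^3 = -u^3 is a perfect cube, so E-series; the 5-jet and mu = 8 give E_8.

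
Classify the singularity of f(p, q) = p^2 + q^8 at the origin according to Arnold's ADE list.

A_{7}

The Hessian of f at 0 has rank 1. Corank 1: A-series; mu = 7 gives A_7.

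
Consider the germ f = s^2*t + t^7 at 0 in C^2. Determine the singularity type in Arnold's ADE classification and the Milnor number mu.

The Hessian of f at 0 is [[0, 0], [0, 0]] with rank 0, so corank 2. A Groebner basis of the Jacobian ideal J(f) in C{s,t} is {s^2/7 + t^6, s^3, s*t}; counting standard monomials gives mu = 8. Corank 2; j^3 = s^2*t has shape L^2 M (L != M), so D-series; mu = 8 gives D_8.

Type D_{8}, Milnor number mu = 8.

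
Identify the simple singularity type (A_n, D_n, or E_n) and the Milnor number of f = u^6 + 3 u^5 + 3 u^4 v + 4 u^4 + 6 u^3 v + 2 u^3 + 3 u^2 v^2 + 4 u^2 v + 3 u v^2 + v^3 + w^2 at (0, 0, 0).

The Hessian of f at 0 is [[0, 0, 0], [0, 0, 0], [0, 0, 2]] with rank 1, so corank 2. A Groebner basis of the Jacobian ideal J(f) in C{u,v,w} is {v^3, u^2 - 3*v^2/2, u*v + 3*v^2/2, w}; counting standard monomials gives mu = 4. Corank 2; j^3 = (u + v)*(2*u^2 + 2*u*v + v^2) splits into three distinct lines over C (the quadratic factor has nonzero discriminant), so D_4.

Type D_{4}, Milnor number mu = 4.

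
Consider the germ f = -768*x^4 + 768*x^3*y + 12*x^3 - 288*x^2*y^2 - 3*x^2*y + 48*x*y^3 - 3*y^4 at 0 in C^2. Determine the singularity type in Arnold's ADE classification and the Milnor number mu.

The Hessian of f at 0 is [[0, 0], [0, 0]] with rank 0, so corank 2. A Groebner basis of the Jacobian ideal J(f) in C{x,y} is {x*y^2, x*y/16 + y^3, x^2 - x*y/4}; counting standard monomials gives mu = 5. Corank 2; j^3 = 3*x^2*(4*x - y) has shape L^2 M (L != M), so D-series; mu = 5 gives D_5.

Type D5, Milnor number mu = 5.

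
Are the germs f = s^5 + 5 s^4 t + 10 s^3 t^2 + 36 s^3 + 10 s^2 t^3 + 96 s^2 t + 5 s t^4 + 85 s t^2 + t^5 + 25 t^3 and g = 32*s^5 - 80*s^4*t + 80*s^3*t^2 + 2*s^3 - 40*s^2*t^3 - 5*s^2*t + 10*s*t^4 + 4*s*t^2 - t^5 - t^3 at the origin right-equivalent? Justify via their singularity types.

The Hessian of f at 0 is [[0, 0], [0, 0]] with rank 0, so corank 2. A Groebner basis of the Jacobian ideal J(f) in C{s,t} is {-7776*s*t/5 + t^4 - 1296*t^2, s*t^2 + 5*t^3/6, s^2 + 11*s*t/6 + 5*t^2/6}; counting standard monomials gives mu = 6. Corank 2; j^3 = (s + t)*(6*s + 5*t)^2 has shape L^2 M (L != M), so D-series; mu = 6 gives D_6. The Hessian of g at 0 is [[0, 0], [0, 0]] with rank 0, so corank 2. A Groebner basis of the Jacobian ideal J(g) in C{s,t} is {-s*t/10 + t^4 + t^2/10, s*t^2 - t^3, s^2 - 3*s*t/2 + t^2/2}; counting standard monomials gives mu = 6. Corank 2; j^3 = (s - t)^2*(2*s - t) has shape L^2 M (L != M), so D-series; mu = 6 gives D_6. Both have type D_6, hence right-equivalent.

Yes.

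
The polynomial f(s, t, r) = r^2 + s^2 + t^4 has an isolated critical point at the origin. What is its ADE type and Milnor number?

The Hessian of f at 0 is [[2, 0, 0], [0, 0, 0], [0, 0, 2]] with rank 2, so corank 1. A Groebner basis of the Jacobian ideal J(f) in C{s,t,r} is {t^3, s, r}; counting standard monomials gives mu = 3. Corank 1: A-series; mu = 3 gives A_3.

Type A_3, Milnor number mu = 3.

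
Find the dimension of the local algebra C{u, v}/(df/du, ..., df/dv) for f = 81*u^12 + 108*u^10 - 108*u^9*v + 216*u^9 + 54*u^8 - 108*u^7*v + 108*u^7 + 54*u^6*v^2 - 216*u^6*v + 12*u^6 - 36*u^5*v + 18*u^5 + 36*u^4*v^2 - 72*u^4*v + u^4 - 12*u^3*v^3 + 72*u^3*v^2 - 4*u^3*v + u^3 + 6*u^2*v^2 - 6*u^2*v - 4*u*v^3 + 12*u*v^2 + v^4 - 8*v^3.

6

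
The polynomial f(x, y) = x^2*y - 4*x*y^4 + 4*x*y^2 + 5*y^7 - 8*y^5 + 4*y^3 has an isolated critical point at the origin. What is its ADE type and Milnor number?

Type D_{8}, Milnor number mu = 8.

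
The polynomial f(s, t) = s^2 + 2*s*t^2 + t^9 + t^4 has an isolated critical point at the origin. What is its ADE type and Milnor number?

Type A8, Milnor number mu = 8.

The Hessian of f at 0 has rank 1. Corank 1: A-series; mu = 8 gives A_8.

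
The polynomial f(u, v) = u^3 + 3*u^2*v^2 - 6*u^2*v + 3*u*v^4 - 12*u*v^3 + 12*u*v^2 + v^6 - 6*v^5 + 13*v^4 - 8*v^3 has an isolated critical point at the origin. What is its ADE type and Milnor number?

The Hessian of f at 0 is [[0, 0], [0, 0]] with rank 0, so corank 2. A Groebner basis of the Jacobian ideal J(f) in C{u,v} is {u^3 + 6*u^2 - 24*u*v + 24*v^2, u^2*v + 2*u^2 - 8*u*v + 8*v^2, u^2/2 + u*v^2 - 2*u*v + 2*v^2, v^3}; counting standard monomials gives mu = 6. Corank 2; j^3 = (u - 2*v)^3 is a perfect cube, so E-series; the 4-jet and mu = 6 give E_6.

Type E_6, Milnor number mu = 6.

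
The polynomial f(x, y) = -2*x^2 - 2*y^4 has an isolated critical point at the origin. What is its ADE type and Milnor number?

The Hessian of f at 0 has rank 1. Corank 1: A-series; mu = 3 gives A_3.

Type A3, Milnor number mu = 3.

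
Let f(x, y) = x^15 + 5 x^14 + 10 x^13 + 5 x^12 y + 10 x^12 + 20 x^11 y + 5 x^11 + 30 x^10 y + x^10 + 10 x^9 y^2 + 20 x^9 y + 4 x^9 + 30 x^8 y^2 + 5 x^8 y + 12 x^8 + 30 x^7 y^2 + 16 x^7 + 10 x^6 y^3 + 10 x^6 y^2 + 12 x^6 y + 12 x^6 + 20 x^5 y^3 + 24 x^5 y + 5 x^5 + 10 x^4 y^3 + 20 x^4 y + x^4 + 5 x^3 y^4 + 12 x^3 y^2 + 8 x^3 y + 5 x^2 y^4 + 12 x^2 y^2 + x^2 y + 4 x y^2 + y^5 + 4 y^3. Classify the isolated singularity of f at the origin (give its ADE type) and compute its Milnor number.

Type D_{6}, Milnor number mu = 6.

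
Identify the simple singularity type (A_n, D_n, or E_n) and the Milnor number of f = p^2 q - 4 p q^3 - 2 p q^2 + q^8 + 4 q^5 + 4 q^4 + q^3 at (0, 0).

The Hessian of f at 0 is [[0, 0], [0, 0]] with rank 0, so corank 2. A Groebner basis of the Jacobian ideal J(f) in C{p,q} is {p^4 - 3*p^3 + 7*p^2*q + 4*p^2 - 27*p*q^2/2 - 13*p*q/4 - 3*q^2/4, p^3*q - 3*p^3/2 + 3*p^2*q + p^2 - 4*p*q^2 - 3*p*q/4 - q^2/4, -p^3/2 + p^2*q^2 + p^2*q/2, -p*q/2 + q^3 + q^2/2}; counting standard monomials gives mu = 9. Corank 2; j^3 = q*(p - q)^2 has shape L^2 M (L != M), so D-series; mu = 9 gives D_9.

Type D_{9}, Milnor number mu = 9.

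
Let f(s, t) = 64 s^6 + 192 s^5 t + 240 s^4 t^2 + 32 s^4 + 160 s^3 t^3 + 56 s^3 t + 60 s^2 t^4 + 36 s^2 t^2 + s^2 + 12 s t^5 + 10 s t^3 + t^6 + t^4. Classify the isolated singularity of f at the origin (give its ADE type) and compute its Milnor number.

Type A3, Milnor number mu = 3.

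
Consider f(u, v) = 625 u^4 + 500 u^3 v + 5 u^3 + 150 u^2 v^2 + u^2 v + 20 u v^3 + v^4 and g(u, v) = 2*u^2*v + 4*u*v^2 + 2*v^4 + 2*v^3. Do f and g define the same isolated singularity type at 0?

The Hessian of f at 0 is [[0, 0], [0, 0]] with rank 0, so corank 2. A Groebner basis of the Jacobian ideal J(f) in C{u,v} is {u*v^2, -u*v/20 + v^3, u^2 + u*v/5}; counting standard monomials gives mu = 5. Corank 2; j^3 = u^2*(5*u + v) has shape L^2 M (L != M), so D-series; mu = 5 gives D_5. The Hessian of g at 0 is [[0, 0], [0, 0]] with rank 0, so corank 2. A Groebner basis of the Jacobian ideal J(g) in C{u,v} is {u^3 - u^2/4 + v^2/4, u^2/4 + v^3 - v^2/4, u*v + v^2}; counting standard monomials gives mu = 5. Corank 2; j^3 = 2*v*(u + v)^2 has shape L^2 M (L != M), so D-series; mu = 5 gives D_5. Both have type D_5, hence right-equivalent.

Yes.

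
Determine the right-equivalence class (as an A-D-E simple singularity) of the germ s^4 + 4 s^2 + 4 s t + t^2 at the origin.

The Hessian of f at 0 is [[8, 4], [4, 2]] with rank 1, so corank 1. A Groebner basis of the Jacobian ideal J(f) in C{s,t} is {t^3, s + t/2}; counting standard monomials gives mu = 3. Corank 1: A-series; mu = 3 gives A_3.

A_3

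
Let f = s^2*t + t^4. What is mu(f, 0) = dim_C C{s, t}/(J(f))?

5

The Hessian of f at 0 is [[0, 0], [0, 0]] with rank 0, so corank 2. A Groebner basis of the Jacobian ideal J(f) in C{s,t} is {s^3, s^2/4 + t^3, s*t}; counting standard monomials gives mu = 5. Corank 2; j^3 = s^2*t has shape L^2 M (L != M), so D-series; mu = 5 gives D_5.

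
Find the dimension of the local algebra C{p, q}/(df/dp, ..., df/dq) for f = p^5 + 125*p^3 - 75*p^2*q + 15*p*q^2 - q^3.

8

The Hessian of f at 0 is [[0, 0], [0, 0]] with rank 0, so corank 2. A Groebner basis of the Jacobian ideal J(f) in C{p,q} is {q^5, p*q^3 - 3*q^4/20, p^2 - 2*p*q/5 + q^2/25}; counting standard monomials gives mu = 8. Corank 2; j^3 = (5*p - q)^3 is a perfect cube, so E-series; the 5-jet and mu = 8 give E_8.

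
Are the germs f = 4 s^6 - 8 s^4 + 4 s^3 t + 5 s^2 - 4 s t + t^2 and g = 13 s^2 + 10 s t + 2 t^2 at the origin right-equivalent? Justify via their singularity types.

The Hessian of f at 0 has rank 2. Corank 0: nondegenerate Morse point, so A_1. The Hessian of g at 0 has rank 2. Corank 0: nondegenerate Morse point, so A_1. Both have type A_1, hence right-equivalent.

Yes.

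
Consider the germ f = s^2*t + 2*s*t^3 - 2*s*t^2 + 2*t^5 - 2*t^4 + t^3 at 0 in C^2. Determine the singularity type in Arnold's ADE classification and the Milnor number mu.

Type D6, Milnor number mu = 6.

The Hessian of f at 0 is [[0, 0], [0, 0]] with rank 0, so corank 2. A Groebner basis of the Jacobian ideal J(f) in C{s,t} is {s^3 - 3*s^2/4 + 5*s*t/2 - 7*t^2/4, s^2*t - s^2/2 + 2*s*t - 3*t^2/2, -s^2/4 + s*t^2 + 3*s*t/2 - 5*t^2/4, s*t + t^3 - t^2}; counting standard monomials gives mu = 6. Corank 2; j^3 = t*(s - t)^2 has shape L^2 M (L != M), so D-series; mu = 6 gives D_6.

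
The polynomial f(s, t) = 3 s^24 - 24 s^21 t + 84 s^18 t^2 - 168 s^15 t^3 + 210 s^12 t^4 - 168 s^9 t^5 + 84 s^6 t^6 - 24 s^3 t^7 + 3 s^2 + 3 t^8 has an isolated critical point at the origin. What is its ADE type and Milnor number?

Type A_7, Milnor number mu = 7.

The Hessian of f at 0 has rank 1. Corank 1: A-series; mu = 7 gives A_7.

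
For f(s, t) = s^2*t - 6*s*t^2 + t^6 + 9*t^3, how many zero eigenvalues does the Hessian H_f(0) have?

Hessian at 0 has rank 0.

2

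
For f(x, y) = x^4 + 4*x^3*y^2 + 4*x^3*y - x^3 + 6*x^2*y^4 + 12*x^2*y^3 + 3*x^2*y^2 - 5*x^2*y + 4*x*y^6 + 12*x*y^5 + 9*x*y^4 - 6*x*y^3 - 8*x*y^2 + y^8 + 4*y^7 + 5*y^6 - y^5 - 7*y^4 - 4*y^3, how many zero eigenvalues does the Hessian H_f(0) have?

2

Hessian at 0 has rank 0.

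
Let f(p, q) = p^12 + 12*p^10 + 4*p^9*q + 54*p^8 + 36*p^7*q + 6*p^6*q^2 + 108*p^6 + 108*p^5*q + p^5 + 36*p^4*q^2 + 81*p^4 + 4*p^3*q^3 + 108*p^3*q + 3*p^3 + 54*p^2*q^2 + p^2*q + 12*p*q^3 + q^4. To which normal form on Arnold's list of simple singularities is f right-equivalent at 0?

D_{5}

The Hessian of f at 0 has rank 0. Corank 2; j^3 = p^2*(3*p + q) has shape L^2 M (L != M), so D-series; mu = 5 gives D_5.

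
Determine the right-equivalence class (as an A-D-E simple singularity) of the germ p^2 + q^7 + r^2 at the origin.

A6

The Hessian of f at 0 is [[2, 0, 0], [0, 0, 0], [0, 0, 2]] with rank 2, so corank 1. A Groebner basis of the Jacobian ideal J(f) in C{p,q,r} is {q^6, p, r}; counting standard monomials gives mu = 6. Corank 1: A-series; mu = 6 gives A_6.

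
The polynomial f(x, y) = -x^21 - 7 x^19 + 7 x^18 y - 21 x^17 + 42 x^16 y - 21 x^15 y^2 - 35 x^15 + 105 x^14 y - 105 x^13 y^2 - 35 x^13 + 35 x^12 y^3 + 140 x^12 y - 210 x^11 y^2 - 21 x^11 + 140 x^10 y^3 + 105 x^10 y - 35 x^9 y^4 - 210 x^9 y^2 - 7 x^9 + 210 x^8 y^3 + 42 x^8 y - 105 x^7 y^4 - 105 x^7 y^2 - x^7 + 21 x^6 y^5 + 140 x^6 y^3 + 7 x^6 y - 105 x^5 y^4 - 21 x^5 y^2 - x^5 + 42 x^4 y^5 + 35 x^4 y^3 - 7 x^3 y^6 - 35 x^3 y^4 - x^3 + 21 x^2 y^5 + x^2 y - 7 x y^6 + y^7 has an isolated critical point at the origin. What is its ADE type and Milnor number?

Type D8, Milnor number mu = 8.

The Hessian of f at 0 is [[0, 0], [0, 0]] with rank 0, so corank 2. A Groebner basis of the Jacobian ideal J(f) in C{x,y} is {x*y/7 + y^6, x*y^2, x^2 - x*y}; counting standard monomials gives mu = 8. Corank 2; j^3 = -x^2*(x - y) has shape L^2 M (L != M), so D-series; mu = 8 gives D_8.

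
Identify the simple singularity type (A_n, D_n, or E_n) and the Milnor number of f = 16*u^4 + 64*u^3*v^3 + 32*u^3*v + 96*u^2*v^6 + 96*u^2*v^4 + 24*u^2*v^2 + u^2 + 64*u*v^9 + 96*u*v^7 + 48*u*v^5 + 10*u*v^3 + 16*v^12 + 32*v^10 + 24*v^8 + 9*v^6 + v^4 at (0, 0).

Type A3, Milnor number mu = 3.

The Hessian of f at 0 has rank 1. Corank 1: A-series; mu = 3 gives A_3.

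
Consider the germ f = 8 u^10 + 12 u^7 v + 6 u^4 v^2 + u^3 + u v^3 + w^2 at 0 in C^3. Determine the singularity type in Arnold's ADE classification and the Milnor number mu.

Type E7, Milnor number mu = 7.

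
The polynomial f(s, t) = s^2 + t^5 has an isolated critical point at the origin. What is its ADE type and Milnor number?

Type A_4, Milnor number mu = 4.

The Hessian of f at 0 has rank 1. Corank 1: A-series; mu = 4 gives A_4.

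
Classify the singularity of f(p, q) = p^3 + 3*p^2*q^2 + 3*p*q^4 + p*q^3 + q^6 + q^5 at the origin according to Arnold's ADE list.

E7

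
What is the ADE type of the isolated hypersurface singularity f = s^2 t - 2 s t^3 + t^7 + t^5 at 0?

D8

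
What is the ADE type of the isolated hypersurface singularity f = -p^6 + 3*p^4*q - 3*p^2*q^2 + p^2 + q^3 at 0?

The Hessian of f at 0 has rank 1. Corank 1: A-series; mu = 2 gives A_2.

A2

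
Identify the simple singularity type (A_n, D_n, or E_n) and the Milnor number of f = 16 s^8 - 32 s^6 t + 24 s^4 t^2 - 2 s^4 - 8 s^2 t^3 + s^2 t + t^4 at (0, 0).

The Hessian of f at 0 has rank 0. Corank 2; j^3 = s^2*t has shape L^2 M (L != M), so D-series; mu = 5 gives D_5.

Type D_{5}, Milnor number mu = 5.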